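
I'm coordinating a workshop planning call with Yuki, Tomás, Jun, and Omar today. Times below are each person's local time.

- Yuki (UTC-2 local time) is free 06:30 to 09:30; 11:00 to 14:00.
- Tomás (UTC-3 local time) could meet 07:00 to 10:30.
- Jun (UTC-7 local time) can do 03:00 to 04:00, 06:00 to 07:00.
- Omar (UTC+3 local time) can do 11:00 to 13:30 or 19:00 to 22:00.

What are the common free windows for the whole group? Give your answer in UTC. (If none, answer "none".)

10:00-10:30

Yuki in UTC: 08:30-11:30, 13:00-16:00 (add 2h to convert from UTC-2).
Tomás in UTC: 10:00-13:30 (add 3h to convert from UTC-3).
Jun in UTC: 10:00-11:00, 13:00-14:00 (add 7h to convert from UTC-7).
Omar in UTC: 08:00-10:30, 16:00-19:00 (subtract 3h to convert from UTC+3).
Yuki ∩ Tomás: 10:00-11:30, 13:00-13:30.
Yuki ∩ Tomás ∩ Jun: 10:00-11:00, 13:00-13:30.
Yuki ∩ Tomás ∩ Jun ∩ Omar: 10:00-10:30.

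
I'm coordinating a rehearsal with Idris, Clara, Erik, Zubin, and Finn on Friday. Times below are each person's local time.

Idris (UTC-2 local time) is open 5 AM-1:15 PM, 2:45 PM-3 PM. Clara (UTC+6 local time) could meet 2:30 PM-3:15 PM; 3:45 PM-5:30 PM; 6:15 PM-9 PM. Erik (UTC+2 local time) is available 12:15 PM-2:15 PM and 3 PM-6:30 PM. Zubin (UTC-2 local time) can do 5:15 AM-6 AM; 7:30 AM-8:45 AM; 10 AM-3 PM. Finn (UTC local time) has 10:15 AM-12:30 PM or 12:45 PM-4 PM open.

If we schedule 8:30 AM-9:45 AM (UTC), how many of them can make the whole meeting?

1

Idris in UTC: 07:00-15:15, 16:45-17:00 (add 2h to convert from UTC-2).
Clara in UTC: 08:30-09:15, 09:45-11:30, 12:15-15:00 (subtract 6h to convert from UTC+6).
Erik in UTC: 10:15-12:15, 13:00-16:30 (subtract 2h to convert from UTC+2).
Zubin in UTC: 07:15-08:00, 09:30-10:45, 12:00-17:00 (add 2h to convert from UTC-2).
Finn in UTC: 10:15-12:30, 12:45-16:00.
Idris can make the full 08:30-09:45 slot — that's 1.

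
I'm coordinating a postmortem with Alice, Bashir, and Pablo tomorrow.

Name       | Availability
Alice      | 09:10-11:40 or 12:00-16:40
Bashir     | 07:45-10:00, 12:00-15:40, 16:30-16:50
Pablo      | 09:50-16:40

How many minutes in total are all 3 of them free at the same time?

240

Alice ∩ Bashir: 09:10-10:00, 12:00-15:40, 16:30-16:40.
Alice ∩ Bashir ∩ Pablo: 09:50-10:00, 12:00-15:40, 16:30-16:40.
Summing the common windows: 10 + 220 + 10 = 240 minutes.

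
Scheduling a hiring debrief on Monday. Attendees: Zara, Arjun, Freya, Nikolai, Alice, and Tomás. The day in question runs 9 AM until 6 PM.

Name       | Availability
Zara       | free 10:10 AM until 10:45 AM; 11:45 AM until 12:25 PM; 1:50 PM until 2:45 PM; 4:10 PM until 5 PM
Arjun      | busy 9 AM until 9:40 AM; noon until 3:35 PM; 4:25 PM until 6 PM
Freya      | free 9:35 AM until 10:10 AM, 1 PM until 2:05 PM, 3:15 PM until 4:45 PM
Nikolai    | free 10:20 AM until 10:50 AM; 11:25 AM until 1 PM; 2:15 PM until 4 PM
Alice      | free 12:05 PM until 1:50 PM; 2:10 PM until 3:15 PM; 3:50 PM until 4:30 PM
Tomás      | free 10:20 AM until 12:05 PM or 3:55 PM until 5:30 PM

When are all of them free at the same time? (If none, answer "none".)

Zara free: 10:10-10:45, 11:45-12:25, 13:50-14:45, 16:10-17:00.
Arjun free: 09:40-12:00, 15:35-16:25 (invert busy blocks within the working day).
Freya free: 09:35-10:10, 13:00-14:05, 15:15-16:45.
Nikolai free: 10:20-10:50, 11:25-13:00, 14:15-16:00.
Alice free: 12:05-13:50, 14:10-15:15, 15:50-16:30.
Tomás free: 10:20-12:05, 15:55-17:30.
Zara ∩ Arjun: 10:10-10:45, 11:45-12:00, 16:10-16:25.
Zara ∩ Arjun ∩ Freya: 16:10-16:25.
Zara ∩ Arjun ∩ Freya ∩ Nikolai: ∅.
Zara ∩ Arjun ∩ Freya ∩ Nikolai ∩ Alice: ∅.
Zara ∩ Arjun ∩ Freya ∩ Nikolai ∩ Alice ∩ Tomás: ∅.
There is no time when everyone is free.

none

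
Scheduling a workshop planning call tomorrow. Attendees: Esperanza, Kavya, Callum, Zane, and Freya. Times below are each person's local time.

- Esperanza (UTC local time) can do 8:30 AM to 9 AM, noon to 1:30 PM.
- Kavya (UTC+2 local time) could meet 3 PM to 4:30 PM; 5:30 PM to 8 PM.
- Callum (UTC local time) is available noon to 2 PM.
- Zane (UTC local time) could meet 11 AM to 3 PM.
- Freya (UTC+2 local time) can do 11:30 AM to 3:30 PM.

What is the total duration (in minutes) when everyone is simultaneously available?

30

Esperanza in UTC: 08:30-09:00, 12:00-13:30.
Kavya in UTC: 13:00-14:30, 15:30-18:00 (subtract 2h to convert from UTC+2).
Callum in UTC: 12:00-14:00.
Zane in UTC: 11:00-15:00.
Freya in UTC: 09:30-13:30 (subtract 2h to convert from UTC+2).
Esperanza ∩ Kavya: 13:00-13:30.
Esperanza ∩ Kavya ∩ Callum: 13:00-13:30.
Esperanza ∩ Kavya ∩ Callum ∩ Zane: 13:00-13:30.
Esperanza ∩ Kavya ∩ Callum ∩ Zane ∩ Freya: 13:00-13:30.
That's a single block of 30 minutes.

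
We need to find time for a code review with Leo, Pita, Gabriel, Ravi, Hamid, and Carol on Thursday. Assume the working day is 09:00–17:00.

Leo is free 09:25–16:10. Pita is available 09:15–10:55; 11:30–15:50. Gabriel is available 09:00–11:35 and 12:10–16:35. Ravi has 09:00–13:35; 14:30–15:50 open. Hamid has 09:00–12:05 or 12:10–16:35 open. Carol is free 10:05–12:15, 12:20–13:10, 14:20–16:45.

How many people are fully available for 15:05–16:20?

Gabriel, Hamid, and Carol can make the full 15:05-16:20 slot — that's 3.

3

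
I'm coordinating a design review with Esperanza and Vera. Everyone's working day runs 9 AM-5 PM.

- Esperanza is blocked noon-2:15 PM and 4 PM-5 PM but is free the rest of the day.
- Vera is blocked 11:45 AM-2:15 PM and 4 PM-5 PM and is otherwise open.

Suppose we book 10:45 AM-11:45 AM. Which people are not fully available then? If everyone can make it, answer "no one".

Esperanza free: 09:00-12:00, 14:15-16:00 (invert busy blocks within the working day).
Vera free: 09:00-11:45, 14:15-16:00 (invert busy blocks within the working day).
Esperanza: free for 10:45-11:45. Vera: free for 10:45-11:45.

no one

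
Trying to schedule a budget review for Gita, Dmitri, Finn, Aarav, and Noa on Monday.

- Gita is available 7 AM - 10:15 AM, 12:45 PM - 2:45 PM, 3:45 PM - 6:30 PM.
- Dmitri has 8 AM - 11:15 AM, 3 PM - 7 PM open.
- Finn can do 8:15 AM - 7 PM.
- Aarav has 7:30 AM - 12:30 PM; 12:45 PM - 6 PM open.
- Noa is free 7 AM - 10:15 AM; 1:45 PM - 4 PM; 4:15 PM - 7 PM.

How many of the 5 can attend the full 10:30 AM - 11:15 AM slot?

Dmitri, Finn, and Aarav can make the full 10:30-11:15 slot — that's 3.

3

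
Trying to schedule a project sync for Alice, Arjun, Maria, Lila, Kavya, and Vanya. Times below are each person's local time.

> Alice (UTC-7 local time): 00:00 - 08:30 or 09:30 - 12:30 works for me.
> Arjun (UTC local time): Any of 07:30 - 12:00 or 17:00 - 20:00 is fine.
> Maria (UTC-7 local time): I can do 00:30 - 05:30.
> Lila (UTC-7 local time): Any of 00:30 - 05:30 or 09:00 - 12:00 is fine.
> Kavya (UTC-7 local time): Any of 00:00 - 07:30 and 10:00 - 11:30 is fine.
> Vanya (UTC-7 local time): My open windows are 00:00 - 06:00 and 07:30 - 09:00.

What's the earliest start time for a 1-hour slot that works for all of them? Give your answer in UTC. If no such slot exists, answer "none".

Alice in UTC: 07:00-15:30, 16:30-19:30 (add 7h to convert from UTC-7).
Arjun in UTC: 07:30-12:00, 17:00-20:00.
Maria in UTC: 07:30-12:30 (add 7h to convert from UTC-7).
Lila in UTC: 07:30-12:30, 16:00-19:00 (add 7h to convert from UTC-7).
Kavya in UTC: 07:00-14:30, 17:00-18:30 (add 7h to convert from UTC-7).
Vanya in UTC: 07:00-13:00, 14:30-16:00 (add 7h to convert from UTC-7).
Alice ∩ Arjun: 07:30-12:00, 17:00-19:30.
Alice ∩ Arjun ∩ Maria: 07:30-12:00.
Alice ∩ Arjun ∩ Maria ∩ Lila: 07:30-12:00.
Alice ∩ Arjun ∩ Maria ∩ Lila ∩ Kavya: 07:30-12:00.
Alice ∩ Arjun ∩ Maria ∩ Lila ∩ Kavya ∩ Vanya: 07:30-12:00.
The first common window of at least 60 minutes is 07:30-12:00, so the earliest start is 07:30.

07:30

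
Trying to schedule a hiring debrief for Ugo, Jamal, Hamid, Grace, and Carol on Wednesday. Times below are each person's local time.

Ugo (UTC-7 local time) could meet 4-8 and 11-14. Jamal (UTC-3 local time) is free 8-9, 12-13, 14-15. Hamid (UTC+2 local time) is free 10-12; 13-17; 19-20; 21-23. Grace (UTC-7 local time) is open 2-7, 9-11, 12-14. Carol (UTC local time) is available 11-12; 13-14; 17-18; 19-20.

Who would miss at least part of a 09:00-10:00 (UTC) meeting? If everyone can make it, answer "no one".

Ugo in UTC: 11:00-15:00, 18:00-21:00 (add 7h to convert from UTC-7).
Jamal in UTC: 11:00-12:00, 15:00-16:00, 17:00-18:00 (add 3h to convert from UTC-3).
Hamid in UTC: 08:00-10:00, 11:00-15:00, 17:00-18:00, 19:00-21:00 (subtract 2h to convert from UTC+2).
Grace in UTC: 09:00-14:00, 16:00-18:00, 19:00-21:00 (add 7h to convert from UTC-7).
Carol in UTC: 11:00-12:00, 13:00-14:00, 17:00-18:00, 19:00-20:00.
Ugo: not fully free for 09:00-10:00. Jamal: not fully free for 09:00-10:00. Hamid: free for 09:00-10:00. Grace: free for 09:00-10:00. Carol: not fully free for 09:00-10:00.

Carol, Jamal, Ugo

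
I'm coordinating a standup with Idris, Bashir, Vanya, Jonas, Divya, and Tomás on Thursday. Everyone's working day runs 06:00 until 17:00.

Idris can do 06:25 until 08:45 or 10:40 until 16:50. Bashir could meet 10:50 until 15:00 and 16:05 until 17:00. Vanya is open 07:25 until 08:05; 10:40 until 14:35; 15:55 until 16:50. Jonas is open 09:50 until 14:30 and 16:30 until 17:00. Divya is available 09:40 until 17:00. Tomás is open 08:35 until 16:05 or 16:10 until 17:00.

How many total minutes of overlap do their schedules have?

240

Idris ∩ Bashir: 10:50-15:00, 16:05-16:50.
Idris ∩ Bashir ∩ Vanya: 10:50-14:35, 16:05-16:50.
Idris ∩ Bashir ∩ Vanya ∩ Jonas: 10:50-14:30, 16:30-16:50.
Idris ∩ Bashir ∩ Vanya ∩ Jonas ∩ Divya: 10:50-14:30, 16:30-16:50.
Idris ∩ Bashir ∩ Vanya ∩ Jonas ∩ Divya ∩ Tomás: 10:50-14:30, 16:30-16:50.
Summing the common windows: 220 + 20 = 240 minutes.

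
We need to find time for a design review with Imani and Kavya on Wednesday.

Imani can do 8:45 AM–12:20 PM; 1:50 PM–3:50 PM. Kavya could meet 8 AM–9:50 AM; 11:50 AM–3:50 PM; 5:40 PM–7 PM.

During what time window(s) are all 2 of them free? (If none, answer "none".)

Imani ∩ Kavya: 08:45-09:50, 11:50-12:20, 13:50-15:50.
So the common availability across everyone is 08:45-09:50, 11:50-12:20, 13:50-15:50.

08:45-09:50, 11:50-12:20, 13:50-15:50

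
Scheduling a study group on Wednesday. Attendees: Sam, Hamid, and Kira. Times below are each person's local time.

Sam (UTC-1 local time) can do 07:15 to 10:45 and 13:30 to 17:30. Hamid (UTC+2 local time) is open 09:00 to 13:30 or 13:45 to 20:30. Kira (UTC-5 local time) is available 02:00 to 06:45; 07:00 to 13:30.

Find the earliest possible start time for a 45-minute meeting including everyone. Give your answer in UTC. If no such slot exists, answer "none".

Sam in UTC: 08:15-11:45, 14:30-18:30 (add 1h to convert from UTC-1).
Hamid in UTC: 07:00-11:30, 11:45-18:30 (subtract 2h to convert from UTC+2).
Kira in UTC: 07:00-11:45, 12:00-18:30 (add 5h to convert from UTC-5).
Sam ∩ Hamid: 08:15-11:30, 14:30-18:30.
Sam ∩ Hamid ∩ Kira: 08:15-11:30, 14:30-18:30.
So the common availability across everyone is 08:15-11:30, 14:30-18:30.
The first common window of at least 45 minutes is 08:15-11:30, so the earliest start is 08:15.

08:15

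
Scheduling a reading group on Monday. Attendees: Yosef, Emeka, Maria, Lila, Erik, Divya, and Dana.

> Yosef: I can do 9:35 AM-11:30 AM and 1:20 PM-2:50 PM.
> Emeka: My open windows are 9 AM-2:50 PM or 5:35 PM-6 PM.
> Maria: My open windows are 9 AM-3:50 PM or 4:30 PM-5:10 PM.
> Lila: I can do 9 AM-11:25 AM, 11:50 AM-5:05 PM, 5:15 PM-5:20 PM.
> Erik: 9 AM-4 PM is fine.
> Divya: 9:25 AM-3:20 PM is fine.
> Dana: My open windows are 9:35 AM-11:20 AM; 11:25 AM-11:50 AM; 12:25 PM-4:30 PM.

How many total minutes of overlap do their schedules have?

Yosef ∩ Emeka: 09:35-11:30, 13:20-14:50.
Yosef ∩ Emeka ∩ Maria: 09:35-11:30, 13:20-14:50.
Yosef ∩ Emeka ∩ Maria ∩ Lila: 09:35-11:25, 13:20-14:50.
Yosef ∩ Emeka ∩ Maria ∩ Lila ∩ Erik: 09:35-11:25, 13:20-14:50.
Yosef ∩ Emeka ∩ Maria ∩ Lila ∩ Erik ∩ Divya: 09:35-11:25, 13:20-14:50.
Yosef ∩ Emeka ∩ Maria ∩ Lila ∩ Erik ∩ Divya ∩ Dana: 09:35-11:20, 13:20-14:50.
Summing the common windows: 105 + 90 = 195 minutes.

195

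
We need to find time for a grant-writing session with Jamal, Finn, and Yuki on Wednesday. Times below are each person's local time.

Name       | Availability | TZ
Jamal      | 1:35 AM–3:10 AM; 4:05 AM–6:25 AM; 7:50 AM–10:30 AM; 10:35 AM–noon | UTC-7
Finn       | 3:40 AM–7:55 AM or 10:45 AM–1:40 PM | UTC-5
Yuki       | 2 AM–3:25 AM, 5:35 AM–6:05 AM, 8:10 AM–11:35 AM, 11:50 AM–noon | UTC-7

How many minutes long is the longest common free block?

Jamal in UTC: 08:35-10:10, 11:05-13:25, 14:50-17:30, 17:35-19:00 (add 7h to convert from UTC-7).
Finn in UTC: 08:40-12:55, 15:45-18:40 (add 5h to convert from UTC-5).
Yuki in UTC: 09:00-10:25, 12:35-13:05, 15:10-18:35, 18:50-19:00 (add 7h to convert from UTC-7).
Jamal ∩ Finn: 08:40-10:10, 11:05-12:55, 15:45-17:30, 17:35-18:40.
Jamal ∩ Finn ∩ Yuki: 09:00-10:10, 12:35-12:55, 15:45-17:30, 17:35-18:35.
Those are the intersection windows.
The longest is 15:45-17:30 at 105 minutes.

105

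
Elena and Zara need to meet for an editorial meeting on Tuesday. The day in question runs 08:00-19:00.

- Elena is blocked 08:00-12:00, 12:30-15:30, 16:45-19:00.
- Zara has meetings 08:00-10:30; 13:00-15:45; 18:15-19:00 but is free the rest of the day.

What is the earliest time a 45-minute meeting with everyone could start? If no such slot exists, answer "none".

Elena free: 12:00-12:30, 15:30-16:45 (invert busy blocks within the working day).
Zara free: 10:30-13:00, 15:45-18:15 (invert busy blocks within the working day).
Elena ∩ Zara: 12:00-12:30, 15:45-16:45.
The first common window of at least 45 minutes is 15:45-16:45, so the earliest start is 15:45.

15:45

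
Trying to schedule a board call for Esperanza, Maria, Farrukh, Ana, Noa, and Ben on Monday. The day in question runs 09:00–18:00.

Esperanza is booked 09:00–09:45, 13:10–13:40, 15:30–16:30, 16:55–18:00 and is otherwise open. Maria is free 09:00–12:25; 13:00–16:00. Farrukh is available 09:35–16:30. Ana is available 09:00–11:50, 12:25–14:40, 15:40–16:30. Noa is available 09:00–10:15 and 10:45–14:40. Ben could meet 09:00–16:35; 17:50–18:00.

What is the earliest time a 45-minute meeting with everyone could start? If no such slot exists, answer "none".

10:45

Esperanza free: 09:45-13:10, 13:40-15:30, 16:30-16:55 (invert busy blocks within the working day).
Maria free: 09:00-12:25, 13:00-16:00.
Farrukh free: 09:35-16:30.
Ana free: 09:00-11:50, 12:25-14:40, 15:40-16:30.
Noa free: 09:00-10:15, 10:45-14:40.
Ben free: 09:00-16:35, 17:50-18:00.
Esperanza ∩ Maria: 09:45-12:25, 13:00-13:10, 13:40-15:30.
Esperanza ∩ Maria ∩ Farrukh: 09:45-12:25, 13:00-13:10, 13:40-15:30.
Esperanza ∩ Maria ∩ Farrukh ∩ Ana: 09:45-11:50, 13:00-13:10, 13:40-14:40.
Esperanza ∩ Maria ∩ Farrukh ∩ Ana ∩ Noa: 09:45-10:15, 10:45-11:50, 13:00-13:10, 13:40-14:40.
Esperanza ∩ Maria ∩ Farrukh ∩ Ana ∩ Noa ∩ Ben: 09:45-10:15, 10:45-11:50, 13:00-13:10, 13:40-14:40.
Those are the intersection windows.
The first common window of at least 45 minutes is 10:45-11:50, so the earliest start is 10:45.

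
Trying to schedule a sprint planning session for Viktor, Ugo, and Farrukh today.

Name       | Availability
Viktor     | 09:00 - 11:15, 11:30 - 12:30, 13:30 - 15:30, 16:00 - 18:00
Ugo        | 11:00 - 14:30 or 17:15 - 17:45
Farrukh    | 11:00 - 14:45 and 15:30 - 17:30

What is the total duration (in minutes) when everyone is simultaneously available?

Viktor ∩ Ugo: 11:00-11:15, 11:30-12:30, 13:30-14:30, 17:15-17:45.
Viktor ∩ Ugo ∩ Farrukh: 11:00-11:15, 11:30-12:30, 13:30-14:30, 17:15-17:30.
Summing the common windows: 15 + 60 + 60 + 15 = 150 minutes.

150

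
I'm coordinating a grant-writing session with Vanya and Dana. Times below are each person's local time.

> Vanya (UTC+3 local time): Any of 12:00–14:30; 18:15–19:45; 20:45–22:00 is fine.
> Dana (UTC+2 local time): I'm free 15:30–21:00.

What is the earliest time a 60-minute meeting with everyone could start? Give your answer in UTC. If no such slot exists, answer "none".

15:15

Vanya in UTC: 09:00-11:30, 15:15-16:45, 17:45-19:00 (subtract 3h to convert from UTC+3).
Dana in UTC: 13:30-19:00 (subtract 2h to convert from UTC+2).
Vanya ∩ Dana: 15:15-16:45, 17:45-19:00.
The first common window of at least 60 minutes is 15:15-16:45, so the earliest start is 15:15.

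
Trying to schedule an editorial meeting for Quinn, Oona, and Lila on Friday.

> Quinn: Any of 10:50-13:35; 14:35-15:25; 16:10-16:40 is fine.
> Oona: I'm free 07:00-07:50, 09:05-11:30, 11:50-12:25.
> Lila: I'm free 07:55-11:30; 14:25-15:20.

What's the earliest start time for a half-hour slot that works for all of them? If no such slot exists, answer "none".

Quinn ∩ Oona: 10:50-11:30, 11:50-12:25.
Quinn ∩ Oona ∩ Lila: 10:50-11:30.
Those are the intersection windows.
The first common window of at least 30 minutes is 10:50-11:30, so the earliest start is 10:50.

10:50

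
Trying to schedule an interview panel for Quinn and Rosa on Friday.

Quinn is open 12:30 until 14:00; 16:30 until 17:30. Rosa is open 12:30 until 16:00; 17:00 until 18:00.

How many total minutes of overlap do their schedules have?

120

Quinn ∩ Rosa: 12:30-14:00, 17:00-17:30.
Those are the intersection windows.
Summing the common windows: 90 + 30 = 120 minutes.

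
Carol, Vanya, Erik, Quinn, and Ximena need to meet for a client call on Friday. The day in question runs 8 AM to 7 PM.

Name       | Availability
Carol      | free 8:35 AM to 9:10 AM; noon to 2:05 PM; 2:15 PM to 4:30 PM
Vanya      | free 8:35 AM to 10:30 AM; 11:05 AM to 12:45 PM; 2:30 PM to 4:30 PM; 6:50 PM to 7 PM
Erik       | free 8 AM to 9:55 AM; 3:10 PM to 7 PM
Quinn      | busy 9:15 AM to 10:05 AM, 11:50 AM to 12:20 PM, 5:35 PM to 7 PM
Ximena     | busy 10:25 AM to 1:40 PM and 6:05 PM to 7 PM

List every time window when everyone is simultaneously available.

Carol free: 08:35-09:10, 12:00-14:05, 14:15-16:30.
Vanya free: 08:35-10:30, 11:05-12:45, 14:30-16:30, 18:50-19:00.
Erik free: 08:00-09:55, 15:10-19:00.
Quinn free: 08:00-09:15, 10:05-11:50, 12:20-17:35 (invert busy blocks within the working day).
Ximena free: 08:00-10:25, 13:40-18:05 (invert busy blocks within the working day).
Carol ∩ Vanya: 08:35-09:10, 12:00-12:45, 14:30-16:30.
Carol ∩ Vanya ∩ Erik: 08:35-09:10, 15:10-16:30.
Carol ∩ Vanya ∩ Erik ∩ Quinn: 08:35-09:10, 15:10-16:30.
Carol ∩ Vanya ∩ Erik ∩ Quinn ∩ Ximena: 08:35-09:10, 15:10-16:30.
So the common availability across everyone is 08:35-09:10, 15:10-16:30.

08:35-09:10, 15:10-16:30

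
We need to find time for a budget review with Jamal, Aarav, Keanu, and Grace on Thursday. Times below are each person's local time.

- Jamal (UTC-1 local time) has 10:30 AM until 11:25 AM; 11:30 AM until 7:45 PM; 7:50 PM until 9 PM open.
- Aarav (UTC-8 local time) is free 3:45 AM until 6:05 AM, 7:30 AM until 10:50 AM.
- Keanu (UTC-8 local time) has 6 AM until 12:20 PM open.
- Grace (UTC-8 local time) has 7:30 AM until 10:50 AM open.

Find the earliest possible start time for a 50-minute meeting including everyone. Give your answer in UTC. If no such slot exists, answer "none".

Jamal in UTC: 11:30-12:25, 12:30-20:45, 20:50-22:00 (add 1h to convert from UTC-1).
Aarav in UTC: 11:45-14:05, 15:30-18:50 (add 8h to convert from UTC-8).
Keanu in UTC: 14:00-20:20 (add 8h to convert from UTC-8).
Grace in UTC: 15:30-18:50 (add 8h to convert from UTC-8).
Jamal ∩ Aarav: 11:45-12:25, 12:30-14:05, 15:30-18:50.
Jamal ∩ Aarav ∩ Keanu: 14:00-14:05, 15:30-18:50.
Jamal ∩ Aarav ∩ Keanu ∩ Grace: 15:30-18:50.
The first common window of at least 50 minutes is 15:30-18:50, so the earliest start is 15:30.

15:30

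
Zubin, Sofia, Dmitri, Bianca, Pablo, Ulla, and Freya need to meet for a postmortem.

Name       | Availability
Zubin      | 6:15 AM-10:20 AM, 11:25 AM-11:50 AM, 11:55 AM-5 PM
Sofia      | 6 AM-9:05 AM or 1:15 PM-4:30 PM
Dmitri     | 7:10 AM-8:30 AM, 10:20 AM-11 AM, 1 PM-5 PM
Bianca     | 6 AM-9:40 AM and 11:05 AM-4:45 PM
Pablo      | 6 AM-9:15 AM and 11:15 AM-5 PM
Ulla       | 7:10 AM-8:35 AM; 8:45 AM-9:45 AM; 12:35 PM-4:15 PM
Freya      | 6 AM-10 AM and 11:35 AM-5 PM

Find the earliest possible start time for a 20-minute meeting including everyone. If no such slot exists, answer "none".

07:10

Zubin ∩ Sofia: 06:15-09:05, 13:15-16:30.
Zubin ∩ Sofia ∩ Dmitri: 07:10-08:30, 13:15-16:30.
Zubin ∩ Sofia ∩ Dmitri ∩ Bianca: 07:10-08:30, 13:15-16:30.
Zubin ∩ Sofia ∩ Dmitri ∩ Bianca ∩ Pablo: 07:10-08:30, 13:15-16:30.
Zubin ∩ Sofia ∩ Dmitri ∩ Bianca ∩ Pablo ∩ Ulla: 07:10-08:30, 13:15-16:15.
Zubin ∩ Sofia ∩ Dmitri ∩ Bianca ∩ Pablo ∩ Ulla ∩ Freya: 07:10-08:30, 13:15-16:15.
So the common availability across everyone is 07:10-08:30, 13:15-16:15.
The first common window of at least 20 minutes is 07:10-08:30, so the earliest start is 07:10.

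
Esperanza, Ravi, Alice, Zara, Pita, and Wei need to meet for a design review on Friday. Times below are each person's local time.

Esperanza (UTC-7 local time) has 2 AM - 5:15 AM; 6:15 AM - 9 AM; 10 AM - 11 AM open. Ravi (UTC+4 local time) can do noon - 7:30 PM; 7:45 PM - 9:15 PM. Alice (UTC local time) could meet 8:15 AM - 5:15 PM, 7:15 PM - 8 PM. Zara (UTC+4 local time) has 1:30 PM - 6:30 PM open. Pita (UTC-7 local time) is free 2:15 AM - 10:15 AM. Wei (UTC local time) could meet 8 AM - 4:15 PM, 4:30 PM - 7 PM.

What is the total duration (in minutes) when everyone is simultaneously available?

Esperanza in UTC: 09:00-12:15, 13:15-16:00, 17:00-18:00 (add 7h to convert from UTC-7).
Ravi in UTC: 08:00-15:30, 15:45-17:15 (subtract 4h to convert from UTC+4).
Alice in UTC: 08:15-17:15, 19:15-20:00.
Zara in UTC: 09:30-14:30 (subtract 4h to convert from UTC+4).
Pita in UTC: 09:15-17:15 (add 7h to convert from UTC-7).
Wei in UTC: 08:00-16:15, 16:30-19:00.
Esperanza ∩ Ravi: 09:00-12:15, 13:15-15:30, 15:45-16:00, 17:00-17:15.
Esperanza ∩ Ravi ∩ Alice: 09:00-12:15, 13:15-15:30, 15:45-16:00, 17:00-17:15.
Esperanza ∩ Ravi ∩ Alice ∩ Zara: 09:30-12:15, 13:15-14:30.
Esperanza ∩ Ravi ∩ Alice ∩ Zara ∩ Pita: 09:30-12:15, 13:15-14:30.
Esperanza ∩ Ravi ∩ Alice ∩ Zara ∩ Pita ∩ Wei: 09:30-12:15, 13:15-14:30.
So the common availability across everyone is 09:30-12:15, 13:15-14:30.
Summing the common windows: 165 + 75 = 240 minutes.

240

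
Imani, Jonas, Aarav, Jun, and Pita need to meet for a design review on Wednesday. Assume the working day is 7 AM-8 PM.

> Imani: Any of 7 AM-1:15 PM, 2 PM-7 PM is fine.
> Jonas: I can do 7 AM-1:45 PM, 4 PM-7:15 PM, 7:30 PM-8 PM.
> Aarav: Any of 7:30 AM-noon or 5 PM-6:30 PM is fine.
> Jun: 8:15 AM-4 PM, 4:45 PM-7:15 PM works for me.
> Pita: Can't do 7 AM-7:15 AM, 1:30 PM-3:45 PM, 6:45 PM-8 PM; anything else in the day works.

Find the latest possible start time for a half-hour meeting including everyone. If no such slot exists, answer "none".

Imani free: 07:00-13:15, 14:00-19:00.
Jonas free: 07:00-13:45, 16:00-19:15, 19:30-20:00.
Aarav free: 07:30-12:00, 17:00-18:30.
Jun free: 08:15-16:00, 16:45-19:15.
Pita free: 07:15-13:30, 15:45-18:45 (invert busy blocks within the working day).
Imani ∩ Jonas: 07:00-13:15, 16:00-19:00.
Imani ∩ Jonas ∩ Aarav: 07:30-12:00, 17:00-18:30.
Imani ∩ Jonas ∩ Aarav ∩ Jun: 08:15-12:00, 17:00-18:30.
Imani ∩ Jonas ∩ Aarav ∩ Jun ∩ Pita: 08:15-12:00, 17:00-18:30.
Those are the intersection windows.
The last common window of at least 30 minutes is 17:00-18:30; a 30-minute meeting can start as late as 18:00 and still end by 18:30.

18:00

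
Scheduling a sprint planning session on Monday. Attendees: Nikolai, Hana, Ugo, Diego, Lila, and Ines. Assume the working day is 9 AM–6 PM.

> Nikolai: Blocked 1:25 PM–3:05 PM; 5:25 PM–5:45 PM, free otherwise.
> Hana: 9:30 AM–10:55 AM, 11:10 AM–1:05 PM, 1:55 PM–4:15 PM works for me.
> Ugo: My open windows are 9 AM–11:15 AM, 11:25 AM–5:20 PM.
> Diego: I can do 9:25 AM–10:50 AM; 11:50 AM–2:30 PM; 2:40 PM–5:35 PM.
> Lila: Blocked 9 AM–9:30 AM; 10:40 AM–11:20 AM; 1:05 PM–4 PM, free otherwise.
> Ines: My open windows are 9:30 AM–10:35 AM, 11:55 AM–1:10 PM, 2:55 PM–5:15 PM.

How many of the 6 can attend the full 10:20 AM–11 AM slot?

Nikolai free: 09:00-13:25, 15:05-17:25, 17:45-18:00 (invert busy blocks within the working day).
Hana free: 09:30-10:55, 11:10-13:05, 13:55-16:15.
Ugo free: 09:00-11:15, 11:25-17:20.
Diego free: 09:25-10:50, 11:50-14:30, 14:40-17:35.
Lila free: 09:30-10:40, 11:20-13:05, 16:00-18:00 (invert busy blocks within the working day).
Ines free: 09:30-10:35, 11:55-13:10, 14:55-17:15.
Nikolai and Ugo can make the full 10:20-11:00 slot — that's 2.

2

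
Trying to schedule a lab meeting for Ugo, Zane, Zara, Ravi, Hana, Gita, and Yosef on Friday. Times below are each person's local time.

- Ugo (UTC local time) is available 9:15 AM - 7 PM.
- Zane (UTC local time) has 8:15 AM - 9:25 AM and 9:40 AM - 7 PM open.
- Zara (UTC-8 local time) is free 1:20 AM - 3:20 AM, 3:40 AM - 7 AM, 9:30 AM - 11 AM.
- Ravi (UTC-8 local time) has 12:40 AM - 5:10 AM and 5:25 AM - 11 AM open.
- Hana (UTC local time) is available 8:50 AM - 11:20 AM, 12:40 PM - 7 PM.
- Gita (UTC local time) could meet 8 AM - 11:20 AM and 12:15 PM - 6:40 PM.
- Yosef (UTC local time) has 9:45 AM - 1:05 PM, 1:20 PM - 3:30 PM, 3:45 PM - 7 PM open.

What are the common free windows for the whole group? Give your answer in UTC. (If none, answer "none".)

Ugo in UTC: 09:15-19:00.
Zane in UTC: 08:15-09:25, 09:40-19:00.
Zara in UTC: 09:20-11:20, 11:40-15:00, 17:30-19:00 (add 8h to convert from UTC-8).
Ravi in UTC: 08:40-13:10, 13:25-19:00 (add 8h to convert from UTC-8).
Hana in UTC: 08:50-11:20, 12:40-19:00.
Gita in UTC: 08:00-11:20, 12:15-18:40.
Yosef in UTC: 09:45-13:05, 13:20-15:30, 15:45-19:00.
Ugo ∩ Zane: 09:15-09:25, 09:40-19:00.
Ugo ∩ Zane ∩ Zara: 09:20-09:25, 09:40-11:20, 11:40-15:00, 17:30-19:00.
Ugo ∩ Zane ∩ Zara ∩ Ravi: 09:20-09:25, 09:40-11:20, 11:40-13:10, 13:25-15:00, 17:30-19:00.
Ugo ∩ Zane ∩ Zara ∩ Ravi ∩ Hana: 09:20-09:25, 09:40-11:20, 12:40-13:10, 13:25-15:00, 17:30-19:00.
Ugo ∩ Zane ∩ Zara ∩ Ravi ∩ Hana ∩ Gita: 09:20-09:25, 09:40-11:20, 12:40-13:10, 13:25-15:00, 17:30-18:40.
Ugo ∩ Zane ∩ Zara ∩ Ravi ∩ Hana ∩ Gita ∩ Yosef: 09:45-11:20, 12:40-13:05, 13:25-15:00, 17:30-18:40.

09:45-11:20, 12:40-13:05, 13:25-15:00, 17:30-18:40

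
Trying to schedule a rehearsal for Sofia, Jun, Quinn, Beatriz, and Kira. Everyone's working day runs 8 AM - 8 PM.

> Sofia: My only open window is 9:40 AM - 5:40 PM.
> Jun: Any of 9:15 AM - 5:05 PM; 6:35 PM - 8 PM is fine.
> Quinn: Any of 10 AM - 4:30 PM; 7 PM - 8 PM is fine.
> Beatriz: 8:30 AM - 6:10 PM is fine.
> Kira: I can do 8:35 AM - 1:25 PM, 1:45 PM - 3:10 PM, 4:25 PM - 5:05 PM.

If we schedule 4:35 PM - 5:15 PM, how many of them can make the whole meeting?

2

Sofia and Beatriz can make the full 16:35-17:15 slot — that's 2.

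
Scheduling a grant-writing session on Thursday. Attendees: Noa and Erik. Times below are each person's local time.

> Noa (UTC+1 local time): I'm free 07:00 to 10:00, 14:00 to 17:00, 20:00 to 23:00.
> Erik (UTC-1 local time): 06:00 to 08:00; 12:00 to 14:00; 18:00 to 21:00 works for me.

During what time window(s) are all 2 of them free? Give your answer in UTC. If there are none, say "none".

07:00-09:00, 13:00-15:00, 19:00-22:00

Noa in UTC: 06:00-09:00, 13:00-16:00, 19:00-22:00 (subtract 1h to convert from UTC+1).
Erik in UTC: 07:00-09:00, 13:00-15:00, 19:00-22:00 (add 1h to convert from UTC-1).
Noa ∩ Erik: 07:00-09:00, 13:00-15:00, 19:00-22:00.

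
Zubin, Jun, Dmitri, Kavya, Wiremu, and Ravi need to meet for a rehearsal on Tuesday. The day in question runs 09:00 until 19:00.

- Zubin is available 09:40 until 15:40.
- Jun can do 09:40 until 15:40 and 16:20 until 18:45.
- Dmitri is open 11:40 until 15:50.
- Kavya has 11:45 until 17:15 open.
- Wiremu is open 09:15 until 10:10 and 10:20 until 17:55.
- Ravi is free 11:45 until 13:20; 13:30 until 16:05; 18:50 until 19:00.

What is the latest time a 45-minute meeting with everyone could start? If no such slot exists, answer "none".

Zubin ∩ Jun: 09:40-15:40.
Zubin ∩ Jun ∩ Dmitri: 11:40-15:40.
Zubin ∩ Jun ∩ Dmitri ∩ Kavya: 11:45-15:40.
Zubin ∩ Jun ∩ Dmitri ∩ Kavya ∩ Wiremu: 11:45-15:40.
Zubin ∩ Jun ∩ Dmitri ∩ Kavya ∩ Wiremu ∩ Ravi: 11:45-13:20, 13:30-15:40.
So the common availability across everyone is 11:45-13:20, 13:30-15:40.
The last common window of at least 45 minutes is 13:30-15:40; a 45-minute meeting can start as late as 14:55 and still end by 15:40.

14:55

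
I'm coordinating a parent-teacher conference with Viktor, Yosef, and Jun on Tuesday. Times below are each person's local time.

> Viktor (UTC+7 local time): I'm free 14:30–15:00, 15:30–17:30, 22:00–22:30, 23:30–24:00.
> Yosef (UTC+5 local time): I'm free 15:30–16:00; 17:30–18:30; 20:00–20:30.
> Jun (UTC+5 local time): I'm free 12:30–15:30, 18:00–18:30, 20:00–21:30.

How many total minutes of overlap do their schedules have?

Viktor in UTC: 07:30-08:00, 08:30-10:30, 15:00-15:30, 16:30-17:00 (subtract 7h to convert from UTC+7).
Yosef in UTC: 10:30-11:00, 12:30-13:30, 15:00-15:30 (subtract 5h to convert from UTC+5).
Jun in UTC: 07:30-10:30, 13:00-13:30, 15:00-16:30 (subtract 5h to convert from UTC+5).
Viktor ∩ Yosef: 15:00-15:30.
Viktor ∩ Yosef ∩ Jun: 15:00-15:30.
That's a single block of 30 minutes.

30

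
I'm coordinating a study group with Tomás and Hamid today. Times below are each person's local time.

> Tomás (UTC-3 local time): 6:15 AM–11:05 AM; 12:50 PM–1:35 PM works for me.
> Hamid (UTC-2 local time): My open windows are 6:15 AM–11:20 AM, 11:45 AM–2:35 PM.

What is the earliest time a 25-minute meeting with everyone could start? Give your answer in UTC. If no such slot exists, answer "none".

09:15

Tomás in UTC: 09:15-14:05, 15:50-16:35 (add 3h to convert from UTC-3).
Hamid in UTC: 08:15-13:20, 13:45-16:35 (add 2h to convert from UTC-2).
Tomás ∩ Hamid: 09:15-13:20, 13:45-14:05, 15:50-16:35.
The first common window of at least 25 minutes is 09:15-13:20, so the earliest start is 09:15.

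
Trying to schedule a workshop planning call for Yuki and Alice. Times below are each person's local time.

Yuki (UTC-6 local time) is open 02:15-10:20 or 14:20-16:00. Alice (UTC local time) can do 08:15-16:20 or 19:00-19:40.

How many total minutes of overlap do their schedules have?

Yuki in UTC: 08:15-16:20, 20:20-22:00 (add 6h to convert from UTC-6).
Alice in UTC: 08:15-16:20, 19:00-19:40.
Yuki ∩ Alice: 08:15-16:20.
That's a single block of 485 minutes.

485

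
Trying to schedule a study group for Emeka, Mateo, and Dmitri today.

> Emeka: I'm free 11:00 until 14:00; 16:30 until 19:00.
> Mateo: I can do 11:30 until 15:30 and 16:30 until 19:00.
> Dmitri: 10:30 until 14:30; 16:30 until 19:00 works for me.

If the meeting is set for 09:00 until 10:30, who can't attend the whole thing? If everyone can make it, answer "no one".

Emeka: not fully free for 09:00-10:30. Mateo: not fully free for 09:00-10:30. Dmitri: not fully free for 09:00-10:30.

Dmitri, Emeka, Mateo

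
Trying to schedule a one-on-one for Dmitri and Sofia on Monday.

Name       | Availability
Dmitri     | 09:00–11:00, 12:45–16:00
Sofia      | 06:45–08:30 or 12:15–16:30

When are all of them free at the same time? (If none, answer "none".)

12:45-16:00

Dmitri ∩ Sofia: 12:45-16:00.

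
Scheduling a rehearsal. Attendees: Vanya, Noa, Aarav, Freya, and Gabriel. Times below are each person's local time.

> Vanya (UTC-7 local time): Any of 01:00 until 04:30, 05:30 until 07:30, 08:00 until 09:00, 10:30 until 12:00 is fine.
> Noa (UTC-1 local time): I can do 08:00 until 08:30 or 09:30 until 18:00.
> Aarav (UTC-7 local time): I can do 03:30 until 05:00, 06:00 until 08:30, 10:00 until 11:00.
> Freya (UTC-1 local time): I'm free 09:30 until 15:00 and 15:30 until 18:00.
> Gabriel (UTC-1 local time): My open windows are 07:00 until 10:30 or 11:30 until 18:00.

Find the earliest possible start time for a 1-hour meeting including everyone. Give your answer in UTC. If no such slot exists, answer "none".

Vanya in UTC: 08:00-11:30, 12:30-14:30, 15:00-16:00, 17:30-19:00 (add 7h to convert from UTC-7).
Noa in UTC: 09:00-09:30, 10:30-19:00 (add 1h to convert from UTC-1).
Aarav in UTC: 10:30-12:00, 13:00-15:30, 17:00-18:00 (add 7h to convert from UTC-7).
Freya in UTC: 10:30-16:00, 16:30-19:00 (add 1h to convert from UTC-1).
Gabriel in UTC: 08:00-11:30, 12:30-19:00 (add 1h to convert from UTC-1).
Vanya ∩ Noa: 09:00-09:30, 10:30-11:30, 12:30-14:30, 15:00-16:00, 17:30-19:00.
Vanya ∩ Noa ∩ Aarav: 10:30-11:30, 13:00-14:30, 15:00-15:30, 17:30-18:00.
Vanya ∩ Noa ∩ Aarav ∩ Freya: 10:30-11:30, 13:00-14:30, 15:00-15:30, 17:30-18:00.
Vanya ∩ Noa ∩ Aarav ∩ Freya ∩ Gabriel: 10:30-11:30, 13:00-14:30, 15:00-15:30, 17:30-18:00.
The first common window of at least 60 minutes is 10:30-11:30, so the earliest start is 10:30.

10:30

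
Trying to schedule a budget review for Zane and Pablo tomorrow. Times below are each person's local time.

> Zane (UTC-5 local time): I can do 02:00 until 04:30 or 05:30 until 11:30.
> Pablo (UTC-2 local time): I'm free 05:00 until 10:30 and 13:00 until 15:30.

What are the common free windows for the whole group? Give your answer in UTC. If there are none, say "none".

07:00-09:30, 10:30-12:30, 15:00-16:30

Zane in UTC: 07:00-09:30, 10:30-16:30 (add 5h to convert from UTC-5).
Pablo in UTC: 07:00-12:30, 15:00-17:30 (add 2h to convert from UTC-2).
Zane ∩ Pablo: 07:00-09:30, 10:30-12:30, 15:00-16:30.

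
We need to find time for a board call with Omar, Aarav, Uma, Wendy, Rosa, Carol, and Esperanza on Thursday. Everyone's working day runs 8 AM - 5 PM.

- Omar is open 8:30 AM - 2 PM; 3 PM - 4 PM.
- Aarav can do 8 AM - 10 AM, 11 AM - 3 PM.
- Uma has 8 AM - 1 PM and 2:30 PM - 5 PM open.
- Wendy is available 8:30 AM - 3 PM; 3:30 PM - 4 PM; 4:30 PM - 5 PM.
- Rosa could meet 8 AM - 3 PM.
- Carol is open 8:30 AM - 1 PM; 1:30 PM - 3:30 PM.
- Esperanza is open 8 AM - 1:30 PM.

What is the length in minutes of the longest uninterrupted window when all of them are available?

120

Omar ∩ Aarav: 08:30-10:00, 11:00-14:00.
Omar ∩ Aarav ∩ Uma: 08:30-10:00, 11:00-13:00.
Omar ∩ Aarav ∩ Uma ∩ Wendy: 08:30-10:00, 11:00-13:00.
Omar ∩ Aarav ∩ Uma ∩ Wendy ∩ Rosa: 08:30-10:00, 11:00-13:00.
Omar ∩ Aarav ∩ Uma ∩ Wendy ∩ Rosa ∩ Carol: 08:30-10:00, 11:00-13:00.
Omar ∩ Aarav ∩ Uma ∩ Wendy ∩ Rosa ∩ Carol ∩ Esperanza: 08:30-10:00, 11:00-13:00.
The longest is 11:00-13:00 at 120 minutes.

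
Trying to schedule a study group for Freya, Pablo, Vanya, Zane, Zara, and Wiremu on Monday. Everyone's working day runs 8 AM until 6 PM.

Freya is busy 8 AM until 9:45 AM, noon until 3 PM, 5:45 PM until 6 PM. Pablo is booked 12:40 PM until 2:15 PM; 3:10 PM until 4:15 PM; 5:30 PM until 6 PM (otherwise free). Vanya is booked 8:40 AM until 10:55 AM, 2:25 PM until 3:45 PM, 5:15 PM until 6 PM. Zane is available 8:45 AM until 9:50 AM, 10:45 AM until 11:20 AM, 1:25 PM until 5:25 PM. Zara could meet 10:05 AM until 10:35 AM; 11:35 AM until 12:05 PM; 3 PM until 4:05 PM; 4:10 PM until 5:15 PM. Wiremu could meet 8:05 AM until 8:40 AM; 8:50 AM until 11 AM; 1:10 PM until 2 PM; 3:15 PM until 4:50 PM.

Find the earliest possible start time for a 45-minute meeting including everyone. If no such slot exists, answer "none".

Freya free: 09:45-12:00, 15:00-17:45 (invert busy blocks within the working day).
Pablo free: 08:00-12:40, 14:15-15:10, 16:15-17:30 (invert busy blocks within the working day).
Vanya free: 08:00-08:40, 10:55-14:25, 15:45-17:15 (invert busy blocks within the working day).
Zane free: 08:45-09:50, 10:45-11:20, 13:25-17:25.
Zara free: 10:05-10:35, 11:35-12:05, 15:00-16:05, 16:10-17:15.
Wiremu free: 08:05-08:40, 08:50-11:00, 13:10-14:00, 15:15-16:50.
Freya ∩ Pablo: 09:45-12:00, 15:00-15:10, 16:15-17:30.
Freya ∩ Pablo ∩ Vanya: 10:55-12:00, 16:15-17:15.
Freya ∩ Pablo ∩ Vanya ∩ Zane: 10:55-11:20, 16:15-17:15.
Freya ∩ Pablo ∩ Vanya ∩ Zane ∩ Zara: 16:15-17:15.
Freya ∩ Pablo ∩ Vanya ∩ Zane ∩ Zara ∩ Wiremu: 16:15-16:50.
No common window is at least 45 minutes long.

none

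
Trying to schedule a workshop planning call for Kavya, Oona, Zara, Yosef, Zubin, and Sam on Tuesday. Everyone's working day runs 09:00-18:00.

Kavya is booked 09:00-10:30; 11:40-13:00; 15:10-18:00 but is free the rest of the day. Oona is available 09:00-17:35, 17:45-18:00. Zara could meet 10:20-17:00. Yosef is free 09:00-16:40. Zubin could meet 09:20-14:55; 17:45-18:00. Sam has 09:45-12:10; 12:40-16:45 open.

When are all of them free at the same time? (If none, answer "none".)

Kavya free: 10:30-11:40, 13:00-15:10 (invert busy blocks within the working day).
Oona free: 09:00-17:35, 17:45-18:00.
Zara free: 10:20-17:00.
Yosef free: 09:00-16:40.
Zubin free: 09:20-14:55, 17:45-18:00.
Sam free: 09:45-12:10, 12:40-16:45.
Kavya ∩ Oona: 10:30-11:40, 13:00-15:10.
Kavya ∩ Oona ∩ Zara: 10:30-11:40, 13:00-15:10.
Kavya ∩ Oona ∩ Zara ∩ Yosef: 10:30-11:40, 13:00-15:10.
Kavya ∩ Oona ∩ Zara ∩ Yosef ∩ Zubin: 10:30-11:40, 13:00-14:55.
Kavya ∩ Oona ∩ Zara ∩ Yosef ∩ Zubin ∩ Sam: 10:30-11:40, 13:00-14:55.
Those are the intersection windows.

10:30-11:40, 13:00-14:55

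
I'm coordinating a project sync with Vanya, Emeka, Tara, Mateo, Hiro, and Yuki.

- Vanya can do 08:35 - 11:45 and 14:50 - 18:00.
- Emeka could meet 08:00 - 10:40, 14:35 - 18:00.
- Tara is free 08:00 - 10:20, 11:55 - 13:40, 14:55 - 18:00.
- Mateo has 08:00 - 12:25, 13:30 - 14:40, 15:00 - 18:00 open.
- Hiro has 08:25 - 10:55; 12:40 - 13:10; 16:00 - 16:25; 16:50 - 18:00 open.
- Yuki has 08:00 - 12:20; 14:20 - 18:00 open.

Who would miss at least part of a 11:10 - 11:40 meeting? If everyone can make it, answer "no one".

Vanya: free for 11:10-11:40. Emeka: not fully free for 11:10-11:40. Tara: not fully free for 11:10-11:40. Mateo: free for 11:10-11:40. Hiro: not fully free for 11:10-11:40. Yuki: free for 11:10-11:40.

Emeka, Hiro, Tara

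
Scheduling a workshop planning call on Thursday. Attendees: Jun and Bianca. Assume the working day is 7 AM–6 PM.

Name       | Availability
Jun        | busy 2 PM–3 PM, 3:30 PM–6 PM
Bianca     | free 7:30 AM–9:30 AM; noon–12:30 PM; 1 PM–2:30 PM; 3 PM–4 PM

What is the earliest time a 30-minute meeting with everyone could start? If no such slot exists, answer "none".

07:30

Jun free: 07:00-14:00, 15:00-15:30 (invert busy blocks within the working day).
Bianca free: 07:30-09:30, 12:00-12:30, 13:00-14:30, 15:00-16:00.
Jun ∩ Bianca: 07:30-09:30, 12:00-12:30, 13:00-14:00, 15:00-15:30.
Those are the intersection windows.
The first common window of at least 30 minutes is 07:30-09:30, so the earliest start is 07:30.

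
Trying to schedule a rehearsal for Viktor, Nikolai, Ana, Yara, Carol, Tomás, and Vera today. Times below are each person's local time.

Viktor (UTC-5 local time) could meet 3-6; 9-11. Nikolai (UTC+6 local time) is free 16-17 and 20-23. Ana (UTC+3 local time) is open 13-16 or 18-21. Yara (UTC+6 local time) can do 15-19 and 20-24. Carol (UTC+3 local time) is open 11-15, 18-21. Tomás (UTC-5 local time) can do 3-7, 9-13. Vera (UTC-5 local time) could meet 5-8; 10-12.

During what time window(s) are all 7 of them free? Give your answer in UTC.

10:00-11:00, 15:00-16:00

Viktor in UTC: 08:00-11:00, 14:00-16:00 (add 5h to convert from UTC-5).
Nikolai in UTC: 10:00-11:00, 14:00-17:00 (subtract 6h to convert from UTC+6).
Ana in UTC: 10:00-13:00, 15:00-18:00 (subtract 3h to convert from UTC+3).
Yara in UTC: 09:00-13:00, 14:00-18:00 (subtract 6h to convert from UTC+6).
Carol in UTC: 08:00-12:00, 15:00-18:00 (subtract 3h to convert from UTC+3).
Tomás in UTC: 08:00-12:00, 14:00-18:00 (add 5h to convert from UTC-5).
Vera in UTC: 10:00-13:00, 15:00-17:00 (add 5h to convert from UTC-5).
Viktor ∩ Nikolai: 10:00-11:00, 14:00-16:00.
Viktor ∩ Nikolai ∩ Ana: 10:00-11:00, 15:00-16:00.
Viktor ∩ Nikolai ∩ Ana ∩ Yara: 10:00-11:00, 15:00-16:00.
Viktor ∩ Nikolai ∩ Ana ∩ Yara ∩ Carol: 10:00-11:00, 15:00-16:00.
Viktor ∩ Nikolai ∩ Ana ∩ Yara ∩ Carol ∩ Tomás: 10:00-11:00, 15:00-16:00.
Viktor ∩ Nikolai ∩ Ana ∩ Yara ∩ Carol ∩ Tomás ∩ Vera: 10:00-11:00, 15:00-16:00.
Those are the intersection windows.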